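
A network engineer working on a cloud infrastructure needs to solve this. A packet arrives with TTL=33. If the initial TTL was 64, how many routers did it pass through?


Given: initial TTL = 64, received TTL = 33
Hops = initial TTL - received TTL
Hops = 64 - 33 = 31

31


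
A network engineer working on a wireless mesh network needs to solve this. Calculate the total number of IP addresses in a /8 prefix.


Given: CIDR prefix /8
Host bits = 32 - 8 = 24
Total addresses = 2^24 = 16777216

16777216


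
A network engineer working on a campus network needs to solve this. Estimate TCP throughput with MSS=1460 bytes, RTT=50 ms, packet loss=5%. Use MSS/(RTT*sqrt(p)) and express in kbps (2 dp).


Given: MSS = 1460 bytes, RTT = 50 ms, loss = 5%
RTT in seconds = 50 / 1000 = 0.05
Loss rate = 5% = 0.05
sqrt(loss) = sqrt(0.05) = 0.223606797750
Throughput (bytes/s) = 1460 / (0.05 * 0.223606797750) = 130586.3699
Throughput (kbps) = 130586.3699 * 8 / 1000 = 1044.690959 -> 1044.69 kbps (2 dp)

1044.69


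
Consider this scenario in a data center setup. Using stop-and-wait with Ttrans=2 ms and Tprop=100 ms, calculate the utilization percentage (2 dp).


Given: Ttrans = 2 ms, Tprop = 100 ms
RTT = 2 * Tprop = 2 * 100 = 200 ms
U = Ttrans / (Ttrans + RTT)
U = 2 / (2 + 200)
U = 2 / 202 = 0.009901
U% = 0.99%

0.99


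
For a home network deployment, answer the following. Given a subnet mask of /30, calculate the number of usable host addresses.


Given: subnet mask /30
Host bits = 32 - 30 = 2
Total addresses = 2^2 = 4
Usable hosts = 4 - 2 (network + broadcast) = 2

2


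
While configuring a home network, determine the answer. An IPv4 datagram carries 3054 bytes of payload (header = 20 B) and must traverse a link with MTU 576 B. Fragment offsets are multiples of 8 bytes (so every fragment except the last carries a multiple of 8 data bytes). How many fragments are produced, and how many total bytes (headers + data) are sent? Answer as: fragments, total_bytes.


Max data per non-final fragment = floor((MTU - header)/8)*8 = floor((576 - 20)/8)*8 = floor(556/8)*8 = 552 B
Final fragment needs no 8-byte alignment: it can carry up to MTU - header = 556 B
Non-final fragments needed = ceil((payload - 556) / 552) = ceil(2498/552) = ceil(4.5254) = 5
Number of fragments = 5 + 1 = 6
Fragment sizes (data): 5 * 552 B + 294 B (last, 294 <= 556 OK)
Total bytes sent = payload + n_frags * header = 3054 + 6*20 = 3054 + 120 = 3174 B

6, 3174


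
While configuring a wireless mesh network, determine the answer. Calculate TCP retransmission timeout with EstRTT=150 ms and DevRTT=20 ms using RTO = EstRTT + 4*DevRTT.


Given: EstRTT = 150 ms, DevRTT = 20 ms
Timeout = EstRTT + 4 * DevRTT
4 * DevRTT = 4 * 20 = 80
Timeout = 150 + 80 = 230 ms

230


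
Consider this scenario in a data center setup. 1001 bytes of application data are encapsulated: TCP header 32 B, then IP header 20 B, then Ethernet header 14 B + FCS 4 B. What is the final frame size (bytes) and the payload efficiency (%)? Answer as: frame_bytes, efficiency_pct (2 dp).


TCP segment = 1001 + 32 = 1033 B
IP packet = 1033 + 20 = 1053 B
Ethernet frame = 1053 + 14 + 4 = 1071 B
Efficiency = app / frame = 1001 / 1071 = 0.934641 = 93.4641% -> 93.46% (2 dp)

1071, 93.46


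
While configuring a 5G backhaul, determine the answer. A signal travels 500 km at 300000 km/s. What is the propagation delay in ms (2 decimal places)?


Given: distance = 500 km, speed = 300000 km/s
Delay = distance / speed = 500 / 300000 seconds
Delay in ms = 500 * 1000 / 300000
Delay = 1.6667 ms
Rounded to 2 dp = 1.67 ms

1.67


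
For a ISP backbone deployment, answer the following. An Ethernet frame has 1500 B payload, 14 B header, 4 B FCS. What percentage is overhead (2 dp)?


Given: payload = 1500 B, header = 14 B, trailer = 4 B
Overhead bytes = header + trailer = 14 + 4 = 18
Total frame = payload + overhead = 1500 + 18 = 1518
Overhead % = 18 / 1518 * 100 = 1.1858% -> 1.19% (2 dp)

1.19


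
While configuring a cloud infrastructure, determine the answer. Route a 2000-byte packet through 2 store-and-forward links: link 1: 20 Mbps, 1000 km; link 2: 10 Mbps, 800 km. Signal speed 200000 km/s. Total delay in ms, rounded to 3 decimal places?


Packet = 2000 bytes = 16000 bits. Store-and-forward: sum (t_trans + t_prop) per link.
Link 1: t_trans = 16000/(20*10^6) s = 0.8000 ms; t_prop = 1000/200000 s = 5.0000 ms; subtotal = 5.8000 ms
Link 2: t_trans = 16000/(10*10^6) s = 1.6000 ms; t_prop = 800/200000 s = 4.0000 ms; subtotal = 5.6000 ms
End-to-end = 5.8000 + 5.6000 = 11.4000 ms -> 11.400 ms (3 dp)

11.400


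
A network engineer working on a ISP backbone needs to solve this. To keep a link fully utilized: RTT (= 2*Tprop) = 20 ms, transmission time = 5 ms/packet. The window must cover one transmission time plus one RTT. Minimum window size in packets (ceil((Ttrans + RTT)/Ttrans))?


Given: Ttrans = 5 ms, RTT = 20 ms (= 2 * Tprop, Tprop = 10 ms)
Time until first ACK returns = Ttrans + RTT = 5 + 20 = 25 ms
Need W * Ttrans >= Ttrans + RTT  ->  W >= (Ttrans + RTT) / Ttrans
(Ttrans + RTT) / Ttrans = 25 / 5 = 5
W_min = ceil(5) = 5

5


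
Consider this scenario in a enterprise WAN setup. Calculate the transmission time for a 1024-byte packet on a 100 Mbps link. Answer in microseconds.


Given: packet = 1024 bytes, bandwidth = 100 Mbps
Packet in bits = 1024 * 8 = 8192 bits
Bandwidth = 100 * 10^6 = 100000000 bps
Time = 8192 / 100000000 seconds
Time in us = 8192 * 10^6 / 100000000 = 81.92

81.92


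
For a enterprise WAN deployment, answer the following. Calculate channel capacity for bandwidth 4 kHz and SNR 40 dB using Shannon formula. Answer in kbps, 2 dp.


Given: B = 4 kHz, SNR = 40 dB
SNR linear = 10^(40/10) = 10000
1 + SNR = 10001
log2(10001) = 13.2878566418
C = 4 * 1000 * 13.2878566418 = 53151.4266 bps
C = 53.151427 kbps -> 53.15 kbps (2 dp)

53.15


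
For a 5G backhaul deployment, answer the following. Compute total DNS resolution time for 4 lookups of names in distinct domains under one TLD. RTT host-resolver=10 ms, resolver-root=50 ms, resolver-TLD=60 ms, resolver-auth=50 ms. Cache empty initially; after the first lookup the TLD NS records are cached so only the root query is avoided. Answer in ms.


Lookup 1 (cold cache): local + root + TLD + auth = 10 + 50 + 60 + 50 = 170 ms
Lookups 2..4 (TLD NS cached -> skip root; new domain -> still ask TLD and auth): local + TLD + auth = 10 + 60 + 50 = 120 ms each
Remaining 3 lookups: 3 * 120 = 360 ms
Total = 170 + 360 = 530 ms

530


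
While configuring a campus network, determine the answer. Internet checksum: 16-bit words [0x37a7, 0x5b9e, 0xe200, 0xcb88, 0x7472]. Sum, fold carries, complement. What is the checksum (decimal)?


Given words: [0x37a7, 0x5b9e, 0xe200, 0xcb88, 0x7472]
Step 1: Sum all words
Raw sum = 14247 + 23454 + 57856 + 52104 + 29810 = 177471
Step 2: Fold carry: (46399 + 2) = 46401
One's complement = ~46401 & 0xFFFF = 19134

19134


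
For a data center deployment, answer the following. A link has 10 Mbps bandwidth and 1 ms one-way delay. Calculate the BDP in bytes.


Given: bandwidth = 10 Mbps, delay = 1 ms
BDP in bits = 10 * 10^6 * 1 / 1000
BDP in bits = 10000
BDP in bytes = 10000 / 8 = 1250

1250


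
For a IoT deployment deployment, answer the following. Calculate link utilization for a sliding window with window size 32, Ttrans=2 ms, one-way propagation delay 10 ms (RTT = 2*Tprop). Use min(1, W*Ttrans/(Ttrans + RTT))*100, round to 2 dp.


Given: W = 32, Ttrans = 2 ms, RTT = 20 ms (= 2 * Tprop, Tprop = 10 ms)
Cycle time = Ttrans + RTT = 2 + 20 = 22 ms (first packet sent until its ACK returns)
W * Ttrans = 32 * 2 = 64 ms of sending per cycle
W * Ttrans / (Ttrans + RTT) = 64 / 22 = 2.909091
U = min(1, 2.909091) = 1.000000
U% = 100.00%

100.00


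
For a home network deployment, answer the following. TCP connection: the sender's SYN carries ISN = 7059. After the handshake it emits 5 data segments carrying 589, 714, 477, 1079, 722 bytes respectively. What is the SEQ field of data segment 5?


The SYN occupies sequence number ISN = 7059, so the first data byte is ISN + 1 = 7060.
SEQ of data segment i = (ISN + 1) + sum of payload sizes of segments 1..i-1.
Segment 1: SEQ = 7060, payload = 589 bytes
Segment 2: SEQ = 7649, payload = 714 bytes
Segment 3: SEQ = 8363, payload = 477 bytes
Segment 4: SEQ = 8840, payload = 1079 bytes
Segment 5: SEQ = 9919, payload = 722 bytes
SEQ of segment 5 = 7060 + 589 + 714 + 477 + 1079 = 9919

9919


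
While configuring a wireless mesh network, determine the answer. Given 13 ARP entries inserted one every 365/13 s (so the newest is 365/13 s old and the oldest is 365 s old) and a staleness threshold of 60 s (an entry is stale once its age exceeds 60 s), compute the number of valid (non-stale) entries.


Ages are k * 365/13 s for k = 1..13 (spacing = 28.0769 s).
Entry k is valid iff k * 365/13 <= 60 iff k <= 13 * 60 / 365 = 2.1370
n_valid = floor(2.1370) = 2
(n_stale = 13 - 2 = 11)

2


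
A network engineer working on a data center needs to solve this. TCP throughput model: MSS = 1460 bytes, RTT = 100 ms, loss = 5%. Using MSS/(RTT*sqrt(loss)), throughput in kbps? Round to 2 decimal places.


Given: MSS = 1460 bytes, RTT = 100 ms, loss = 5%
RTT in seconds = 100 / 1000 = 0.1
Loss rate = 5% = 0.05
sqrt(loss) = sqrt(0.05) = 0.223606797750
Throughput (bytes/s) = 1460 / (0.1 * 0.223606797750) = 65293.1849
Throughput (kbps) = 65293.1849 * 8 / 1000 = 522.345480 -> 522.35 kbps (2 dp)

522.35


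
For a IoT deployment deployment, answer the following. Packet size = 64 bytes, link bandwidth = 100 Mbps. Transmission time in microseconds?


Given: packet = 64 bytes, bandwidth = 100 Mbps
Packet in bits = 64 * 8 = 512 bits
Bandwidth = 100 * 10^6 = 100000000 bps
Time = 512 / 100000000 seconds
Time in us = 512 * 10^6 / 100000000 = 5.12

5.12


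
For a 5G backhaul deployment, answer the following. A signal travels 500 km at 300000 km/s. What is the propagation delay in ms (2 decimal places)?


Given: distance = 500 km, speed = 300000 km/s
Delay = distance / speed = 500 / 300000 seconds
Delay in ms = 500 * 1000 / 300000
Delay = 1.6667 ms
Rounded to 2 dp = 1.67 ms

1.67


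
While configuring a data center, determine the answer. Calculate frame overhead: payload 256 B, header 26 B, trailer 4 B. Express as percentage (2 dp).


Given: payload = 256 B, header = 26 B, trailer = 4 B
Overhead bytes = header + trailer = 26 + 4 = 30
Total frame = payload + overhead = 256 + 30 = 286
Overhead % = 30 / 286 * 100 = 10.4895% -> 10.49% (2 dp)

10.49


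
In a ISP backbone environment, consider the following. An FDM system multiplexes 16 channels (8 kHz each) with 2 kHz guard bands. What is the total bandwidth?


Given: 16 channels, 8 kHz each, guard = 2 kHz
Channel bandwidth = 16 * 8 = 128 kHz
Guard bands = 15 gaps * 2 kHz = 30 kHz
Total = 128 + 30 = 158 kHz

158


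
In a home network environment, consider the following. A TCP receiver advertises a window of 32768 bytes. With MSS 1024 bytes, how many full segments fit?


Given: RWND = 32768 bytes, MSS = 1024 bytes
Full segments = floor(RWND / MSS)
Full segments = floor(32768 / 1024)
Full segments = floor(32.0) = 32

32


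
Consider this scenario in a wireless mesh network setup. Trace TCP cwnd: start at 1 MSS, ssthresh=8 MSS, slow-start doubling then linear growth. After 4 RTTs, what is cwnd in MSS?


RTT 0: cwnd = 1 MSS (initial)
RTT 1: cwnd = 2 MSS (slow start, doubled)
RTT 2: cwnd = 4 MSS (slow start, doubled)
RTT 3: cwnd = 8 MSS (slow start, doubled)
RTT 4: cwnd = 9 MSS (congestion avoidance, +1)

9


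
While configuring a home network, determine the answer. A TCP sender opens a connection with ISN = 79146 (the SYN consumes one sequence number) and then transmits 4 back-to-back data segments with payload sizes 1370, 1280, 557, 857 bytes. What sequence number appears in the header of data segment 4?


The SYN occupies sequence number ISN = 79146, so the first data byte is ISN + 1 = 79147.
SEQ of data segment i = (ISN + 1) + sum of payload sizes of segments 1..i-1.
Segment 1: SEQ = 79147, payload = 1370 bytes
Segment 2: SEQ = 80517, payload = 1280 bytes
Segment 3: SEQ = 81797, payload = 557 bytes
Segment 4: SEQ = 82354, payload = 857 bytes
SEQ of segment 4 = 79147 + 1370 + 1280 + 557 = 82354

82354


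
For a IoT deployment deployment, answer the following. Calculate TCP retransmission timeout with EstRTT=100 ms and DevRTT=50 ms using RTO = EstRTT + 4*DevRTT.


Given: EstRTT = 100 ms, DevRTT = 50 ms
Timeout = EstRTT + 4 * DevRTT
4 * DevRTT = 4 * 50 = 200
Timeout = 100 + 200 = 300 ms

300


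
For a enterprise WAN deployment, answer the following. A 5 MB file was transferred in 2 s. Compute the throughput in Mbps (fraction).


Given: file = 5 MB, time = 2 s
File in Mb = 5 * 8 = 40 Mb
Throughput = 40 / 2 Mbps
Throughput = 20 Mbps

20


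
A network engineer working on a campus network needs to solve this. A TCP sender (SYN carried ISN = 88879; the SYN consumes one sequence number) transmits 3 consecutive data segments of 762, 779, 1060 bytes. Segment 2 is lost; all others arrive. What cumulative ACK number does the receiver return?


SYN uses sequence number 88879; first data byte = ISN + 1 = 88880.
Segment 1: SEQ = 88880, len = 762 B, covers [88880, 89641]
Segment 2: SEQ = 89642, len = 779 B, covers [89642, 90420] [LOST]
Segment 3: SEQ = 90421, len = 1060 B, covers [90421, 91480]
In-order data received: bytes [88880, 89641] (segments 1..1).
Segment 2 missing -> gap begins at byte 89642; later segments buffered out of order.
Cumulative ACK = next expected in-order byte = 88880 + 762 = 89642

89642


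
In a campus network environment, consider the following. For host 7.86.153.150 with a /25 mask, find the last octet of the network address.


Given: IP = 7.86.153.150, prefix = /25
Subnet mask = 255.255.255.128
Last octet of IP: 150
Last octet of mask: 128
Network last octet = 150 AND 128 = 128

128


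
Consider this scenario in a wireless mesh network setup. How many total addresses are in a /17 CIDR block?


Given: CIDR prefix /17
Host bits = 32 - 17 = 15
Total addresses = 2^15 = 32768

32768


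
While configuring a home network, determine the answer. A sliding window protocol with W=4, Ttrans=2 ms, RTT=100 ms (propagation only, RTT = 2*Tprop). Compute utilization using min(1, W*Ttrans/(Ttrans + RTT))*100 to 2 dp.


Given: W = 4, Ttrans = 2 ms, RTT = 100 ms (= 2 * Tprop, Tprop = 50 ms)
Cycle time = Ttrans + RTT = 2 + 100 = 102 ms (first packet sent until its ACK returns)
W * Ttrans = 4 * 2 = 8 ms of sending per cycle
W * Ttrans / (Ttrans + RTT) = 8 / 102 = 0.078431
U = min(1, 0.078431) = 0.078431
U% = 7.84%

7.84


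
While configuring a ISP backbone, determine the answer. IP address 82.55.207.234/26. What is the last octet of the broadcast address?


Given: IP = 82.55.207.234, prefix = /26
Host bits = 32 - 26 = 6
Network last octet = 234 AND mask = 192
Host part size = 2^6 - 1 = 63
Broadcast last octet = 192 OR 63 = 255

255


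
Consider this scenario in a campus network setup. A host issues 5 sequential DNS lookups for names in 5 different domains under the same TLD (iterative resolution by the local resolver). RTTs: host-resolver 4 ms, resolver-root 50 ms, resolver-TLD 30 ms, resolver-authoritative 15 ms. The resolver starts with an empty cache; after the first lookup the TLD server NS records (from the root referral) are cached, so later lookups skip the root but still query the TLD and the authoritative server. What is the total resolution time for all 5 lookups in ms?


Lookup 1 (cold cache): local + root + TLD + auth = 4 + 50 + 30 + 15 = 99 ms
Lookups 2..5 (TLD NS cached -> skip root; new domain -> still ask TLD and auth): local + TLD + auth = 4 + 30 + 15 = 49 ms each
Remaining 4 lookups: 4 * 49 = 196 ms
Total = 99 + 196 = 295 ms

295


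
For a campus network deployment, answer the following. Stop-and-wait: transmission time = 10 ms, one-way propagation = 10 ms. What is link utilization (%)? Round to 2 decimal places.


Given: Ttrans = 10 ms, Tprop = 10 ms
RTT = 2 * Tprop = 2 * 10 = 20 ms
U = Ttrans / (Ttrans + RTT)
U = 10 / (10 + 20)
U = 10 / 30 = 0.333333
U% = 33.33%

33.33


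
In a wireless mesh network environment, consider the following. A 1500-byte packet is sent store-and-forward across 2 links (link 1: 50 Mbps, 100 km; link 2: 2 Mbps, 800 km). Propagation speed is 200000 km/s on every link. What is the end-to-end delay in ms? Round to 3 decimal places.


Packet = 1500 bytes = 12000 bits. Store-and-forward: sum (t_trans + t_prop) per link.
Link 1: t_trans = 12000/(50*10^6) s = 0.2400 ms; t_prop = 100/200000 s = 0.5000 ms; subtotal = 0.7400 ms
Link 2: t_trans = 12000/(2*10^6) s = 6.0000 ms; t_prop = 800/200000 s = 4.0000 ms; subtotal = 10.0000 ms
End-to-end = 0.7400 + 10.0000 = 10.7400 ms -> 10.740 ms (3 dp)

10.740


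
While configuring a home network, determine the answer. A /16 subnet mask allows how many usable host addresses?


Given: subnet mask /16
Host bits = 32 - 16 = 16
Total addresses = 2^16 = 65536
Usable hosts = 65536 - 2 (network + broadcast) = 65534

65534


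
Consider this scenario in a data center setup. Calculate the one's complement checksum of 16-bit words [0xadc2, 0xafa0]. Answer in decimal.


Given words: [0xadc2, 0xafa0]
Step 1: Sum all words
Raw sum = 44482 + 44960 = 89442
Step 2: Fold carry: (23906 + 1) = 23907
One's complement = ~23907 & 0xFFFF = 41628

41628


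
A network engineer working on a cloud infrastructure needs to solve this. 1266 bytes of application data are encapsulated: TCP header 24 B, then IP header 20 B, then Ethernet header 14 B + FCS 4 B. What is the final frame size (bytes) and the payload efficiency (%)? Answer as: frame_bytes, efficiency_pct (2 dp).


TCP segment = 1266 + 24 = 1290 B
IP packet = 1290 + 20 = 1310 B
Ethernet frame = 1310 + 14 + 4 = 1328 B
Efficiency = app / frame = 1266 / 1328 = 0.953313 = 95.3313% -> 95.33% (2 dp)

1328, 95.33


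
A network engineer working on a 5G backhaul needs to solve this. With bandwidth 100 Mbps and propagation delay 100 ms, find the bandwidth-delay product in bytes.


Given: bandwidth = 100 Mbps, delay = 100 ms
BDP in bits = 100 * 10^6 * 100 / 1000
BDP in bits = 10000000
BDP in bytes = 10000000 / 8 = 1250000

1250000


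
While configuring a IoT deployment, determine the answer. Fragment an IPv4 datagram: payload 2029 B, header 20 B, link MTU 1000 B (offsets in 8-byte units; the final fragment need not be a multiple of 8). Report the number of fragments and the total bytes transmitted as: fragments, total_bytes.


Max data per non-final fragment = floor((MTU - header)/8)*8 = floor((1000 - 20)/8)*8 = floor(980/8)*8 = 976 B
Final fragment needs no 8-byte alignment: it can carry up to MTU - header = 980 B
Non-final fragments needed = ceil((payload - 980) / 976) = ceil(1049/976) = ceil(1.0748) = 2
Number of fragments = 2 + 1 = 3
Fragment sizes (data): 2 * 976 B + 77 B (last, 77 <= 980 OK)
Total bytes sent = payload + n_frags * header = 2029 + 3*20 = 2029 + 60 = 2089 B

3, 2089


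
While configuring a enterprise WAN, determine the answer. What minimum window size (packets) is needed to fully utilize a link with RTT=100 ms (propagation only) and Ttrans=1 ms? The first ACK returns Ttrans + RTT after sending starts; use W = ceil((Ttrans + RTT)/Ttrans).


Given: Ttrans = 1 ms, RTT = 100 ms (= 2 * Tprop, Tprop = 50 ms)
Time until first ACK returns = Ttrans + RTT = 1 + 100 = 101 ms
Need W * Ttrans >= Ttrans + RTT  ->  W >= (Ttrans + RTT) / Ttrans
(Ttrans + RTT) / Ttrans = 101 / 1 = 101
W_min = ceil(101) = 101

101


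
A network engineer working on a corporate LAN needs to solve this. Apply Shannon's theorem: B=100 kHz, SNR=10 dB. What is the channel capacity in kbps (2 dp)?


Given: B = 100 kHz, SNR = 10 dB
SNR linear = 10^(10/10) = 10
1 + SNR = 11
log2(11) = 3.4594316186
C = 100 * 1000 * 3.4594316186 = 345943.1619 bps
C = 345.943162 kbps -> 345.94 kbps (2 dp)

345.94


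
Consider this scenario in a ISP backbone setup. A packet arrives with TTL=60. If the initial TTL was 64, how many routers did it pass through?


Given: initial TTL = 64, received TTL = 60
Hops = initial TTL - received TTL
Hops = 64 - 60 = 4

4


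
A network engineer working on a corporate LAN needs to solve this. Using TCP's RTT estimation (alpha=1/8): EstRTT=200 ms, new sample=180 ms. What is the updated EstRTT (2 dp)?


Given: EstRTT = 200 ms, SampleRTT = 180 ms, alpha = 1/8
New EstRTT = (1 - alpha) * EstRTT + alpha * SampleRTT
(7/8) * 200 = 175
(1/8) * 180 = 22.5
New EstRTT = 175 + 22.5 = 197.5 ms -> 197.50 ms (2 dp)

197.50


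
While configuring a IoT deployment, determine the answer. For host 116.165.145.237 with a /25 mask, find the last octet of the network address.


Given: IP = 116.165.145.237, prefix = /25
Subnet mask = 255.255.255.128
Last octet of IP: 237
Last octet of mask: 128
Network last octet = 237 AND 128 = 128

128


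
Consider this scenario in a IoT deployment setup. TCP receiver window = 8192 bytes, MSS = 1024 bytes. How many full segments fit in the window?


Given: RWND = 8192 bytes, MSS = 1024 bytes
Full segments = floor(RWND / MSS)
Full segments = floor(8192 / 1024)
Full segments = floor(8.0) = 8

8


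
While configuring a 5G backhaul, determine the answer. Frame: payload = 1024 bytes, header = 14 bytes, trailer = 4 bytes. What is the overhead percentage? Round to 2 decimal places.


Given: payload = 1024 B, header = 14 B, trailer = 4 B
Overhead bytes = header + trailer = 14 + 4 = 18
Total frame = payload + overhead = 1024 + 18 = 1042
Overhead % = 18 / 1042 * 100 = 1.7274% -> 1.73% (2 dp)

1.73


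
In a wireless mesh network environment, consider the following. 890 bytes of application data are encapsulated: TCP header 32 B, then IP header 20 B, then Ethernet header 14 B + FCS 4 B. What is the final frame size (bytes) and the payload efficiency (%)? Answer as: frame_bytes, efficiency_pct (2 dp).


TCP segment = 890 + 32 = 922 B
IP packet = 922 + 20 = 942 B
Ethernet frame = 942 + 14 + 4 = 960 B
Efficiency = app / frame = 890 / 960 = 0.927083 = 92.7083% -> 92.71% (2 dp)

960, 92.71


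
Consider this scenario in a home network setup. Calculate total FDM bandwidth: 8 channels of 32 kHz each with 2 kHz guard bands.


Given: 8 channels, 32 kHz each, guard = 2 kHz
Channel bandwidth = 8 * 32 = 256 kHz
Guard bands = 7 gaps * 2 kHz = 14 kHz
Total = 256 + 14 = 270 kHz

270


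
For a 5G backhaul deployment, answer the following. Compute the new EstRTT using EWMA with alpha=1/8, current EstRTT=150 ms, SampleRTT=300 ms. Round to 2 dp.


Given: EstRTT = 150 ms, SampleRTT = 300 ms, alpha = 1/8
New EstRTT = (1 - alpha) * EstRTT + alpha * SampleRTT
(7/8) * 150 = 131.25
(1/8) * 300 = 37.5
New EstRTT = 131.25 + 37.5 = 168.75 ms -> 168.75 ms (2 dp)

168.75


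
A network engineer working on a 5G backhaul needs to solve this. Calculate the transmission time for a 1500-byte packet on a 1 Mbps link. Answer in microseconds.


Given: packet = 1500 bytes, bandwidth = 1 Mbps
Packet in bits = 1500 * 8 = 12000 bits
Bandwidth = 1 * 10^6 = 1000000 bps
Time = 12000 / 1000000 seconds
Time in us = 12000 * 10^6 / 1000000 = 12000

12000


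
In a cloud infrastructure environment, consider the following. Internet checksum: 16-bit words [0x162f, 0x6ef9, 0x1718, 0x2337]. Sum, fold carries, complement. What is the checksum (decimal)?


Given words: [0x162f, 0x6ef9, 0x1718, 0x2337]
Step 1: Sum all words
Raw sum = 5679 + 28409 + 5912 + 9015 = 49015
One's complement = ~49015 & 0xFFFF = 16520

16520


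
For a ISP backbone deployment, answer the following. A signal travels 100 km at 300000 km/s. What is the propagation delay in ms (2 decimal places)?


Given: distance = 100 km, speed = 300000 km/s
Delay = distance / speed = 100 / 300000 seconds
Delay in ms = 100 * 1000 / 300000
Delay = 0.3333 ms
Rounded to 2 dp = 0.33 ms

0.33


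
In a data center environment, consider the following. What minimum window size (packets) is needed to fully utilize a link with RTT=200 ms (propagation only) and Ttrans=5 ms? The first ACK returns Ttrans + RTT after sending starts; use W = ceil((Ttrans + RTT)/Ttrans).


Given: Ttrans = 5 ms, RTT = 200 ms (= 2 * Tprop, Tprop = 100 ms)
Time until first ACK returns = Ttrans + RTT = 5 + 200 = 205 ms
Need W * Ttrans >= Ttrans + RTT  ->  W >= (Ttrans + RTT) / Ttrans
(Ttrans + RTT) / Ttrans = 205 / 5 = 41
W_min = ceil(41) = 41

41


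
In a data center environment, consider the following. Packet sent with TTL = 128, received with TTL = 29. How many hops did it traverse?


Given: initial TTL = 128, received TTL = 29
Hops = initial TTL - received TTL
Hops = 128 - 29 = 99

99


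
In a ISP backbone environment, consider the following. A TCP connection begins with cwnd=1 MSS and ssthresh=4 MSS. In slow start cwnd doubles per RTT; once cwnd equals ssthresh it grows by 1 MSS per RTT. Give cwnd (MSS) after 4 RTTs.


RTT 0: cwnd = 1 MSS (initial)
RTT 1: cwnd = 2 MSS (slow start, doubled)
RTT 2: cwnd = 4 MSS (slow start, doubled)
RTT 3: cwnd = 5 MSS (congestion avoidance, +1)
RTT 4: cwnd = 6 MSS (congestion avoidance, +1)

6


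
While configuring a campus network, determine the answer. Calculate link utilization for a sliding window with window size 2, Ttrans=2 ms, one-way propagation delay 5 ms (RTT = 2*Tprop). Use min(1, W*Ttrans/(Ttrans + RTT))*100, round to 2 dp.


Given: W = 2, Ttrans = 2 ms, RTT = 10 ms (= 2 * Tprop, Tprop = 5 ms)
Cycle time = Ttrans + RTT = 2 + 10 = 12 ms (first packet sent until its ACK returns)
W * Ttrans = 2 * 2 = 4 ms of sending per cycle
W * Ttrans / (Ttrans + RTT) = 4 / 12 = 0.333333
U = min(1, 0.333333) = 0.333333
U% = 33.33%

33.33


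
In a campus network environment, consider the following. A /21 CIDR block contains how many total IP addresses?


Given: CIDR prefix /21
Host bits = 32 - 21 = 11
Total addresses = 2^11 = 2048

2048


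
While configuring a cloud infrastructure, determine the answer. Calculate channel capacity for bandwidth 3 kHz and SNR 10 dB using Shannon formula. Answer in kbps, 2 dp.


Given: B = 3 kHz, SNR = 10 dB
SNR linear = 10^(10/10) = 10
1 + SNR = 11
log2(11) = 3.4594316186
C = 3 * 1000 * 3.4594316186 = 10378.2949 bps
C = 10.378295 kbps -> 10.38 kbps (2 dp)

10.38


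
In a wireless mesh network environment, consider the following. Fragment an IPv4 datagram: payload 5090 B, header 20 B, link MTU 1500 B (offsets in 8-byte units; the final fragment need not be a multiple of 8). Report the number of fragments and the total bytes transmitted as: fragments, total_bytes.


Max data per non-final fragment = floor((MTU - header)/8)*8 = floor((1500 - 20)/8)*8 = floor(1480/8)*8 = 1480 B
Final fragment needs no 8-byte alignment: it can carry up to MTU - header = 1480 B
Non-final fragments needed = ceil((payload - 1480) / 1480) = ceil(3610/1480) = ceil(2.4392) = 3
Number of fragments = 3 + 1 = 4
Fragment sizes (data): 3 * 1480 B + 650 B (last, 650 <= 1480 OK)
Total bytes sent = payload + n_frags * header = 5090 + 4*20 = 5090 + 80 = 5170 B

4, 5170


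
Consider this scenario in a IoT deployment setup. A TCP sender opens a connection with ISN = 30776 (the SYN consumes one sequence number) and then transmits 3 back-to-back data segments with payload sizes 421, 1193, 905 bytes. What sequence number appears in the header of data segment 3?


The SYN occupies sequence number ISN = 30776, so the first data byte is ISN + 1 = 30777.
SEQ of data segment i = (ISN + 1) + sum of payload sizes of segments 1..i-1.
Segment 1: SEQ = 30777, payload = 421 bytes
Segment 2: SEQ = 31198, payload = 1193 bytes
Segment 3: SEQ = 32391, payload = 905 bytes
SEQ of segment 3 = 30777 + 421 + 1193 = 32391

32391


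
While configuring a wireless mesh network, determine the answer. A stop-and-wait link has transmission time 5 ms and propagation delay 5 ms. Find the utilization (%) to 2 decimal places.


Given: Ttrans = 5 ms, Tprop = 5 ms
RTT = 2 * Tprop = 2 * 5 = 10 ms
U = Ttrans / (Ttrans + RTT)
U = 5 / (5 + 10)
U = 5 / 15 = 0.333333
U% = 33.33%

33.33


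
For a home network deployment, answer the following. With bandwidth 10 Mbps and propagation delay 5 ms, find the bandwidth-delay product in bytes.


Given: bandwidth = 10 Mbps, delay = 5 ms
BDP in bits = 10 * 10^6 * 5 / 1000
BDP in bits = 50000
BDP in bytes = 50000 / 8 = 6250

6250


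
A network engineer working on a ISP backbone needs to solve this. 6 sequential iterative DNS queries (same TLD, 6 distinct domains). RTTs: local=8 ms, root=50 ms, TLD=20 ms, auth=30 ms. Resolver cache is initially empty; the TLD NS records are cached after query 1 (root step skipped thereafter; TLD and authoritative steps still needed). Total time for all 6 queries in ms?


Lookup 1 (cold cache): local + root + TLD + auth = 8 + 50 + 20 + 30 = 108 ms
Lookups 2..6 (TLD NS cached -> skip root; new domain -> still ask TLD and auth): local + TLD + auth = 8 + 20 + 30 = 58 ms each
Remaining 5 lookups: 5 * 58 = 290 ms
Total = 108 + 290 = 398 ms

398


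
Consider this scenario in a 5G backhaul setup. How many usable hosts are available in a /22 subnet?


Given: subnet mask /22
Host bits = 32 - 22 = 10
Total addresses = 2^10 = 1024
Usable hosts = 1024 - 2 (network + broadcast) = 1022

1022


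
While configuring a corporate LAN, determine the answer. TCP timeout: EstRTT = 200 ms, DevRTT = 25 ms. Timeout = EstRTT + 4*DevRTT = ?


Given: EstRTT = 200 ms, DevRTT = 25 ms
Timeout = EstRTT + 4 * DevRTT
4 * DevRTT = 4 * 25 = 100
Timeout = 200 + 100 = 300 ms

300


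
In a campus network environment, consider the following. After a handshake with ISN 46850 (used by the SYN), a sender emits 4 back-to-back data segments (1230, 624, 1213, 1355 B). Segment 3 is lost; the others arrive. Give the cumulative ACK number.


SYN uses sequence number 46850; first data byte = ISN + 1 = 46851.
Segment 1: SEQ = 46851, len = 1230 B, covers [46851, 48080]
Segment 2: SEQ = 48081, len = 624 B, covers [48081, 48704]
Segment 3: SEQ = 48705, len = 1213 B, covers [48705, 49917] [LOST]
Segment 4: SEQ = 49918, len = 1355 B, covers [49918, 51272]
In-order data received: bytes [46851, 48704] (segments 1..2).
Segment 3 missing -> gap begins at byte 48705; later segments buffered out of order.
Cumulative ACK = next expected in-order byte = 46851 + 1230 + 624 = 48705

48705


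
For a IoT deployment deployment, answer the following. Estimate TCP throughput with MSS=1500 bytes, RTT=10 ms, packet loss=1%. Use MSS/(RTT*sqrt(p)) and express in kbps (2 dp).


Given: MSS = 1500 bytes, RTT = 10 ms, loss = 1%
RTT in seconds = 10 / 1000 = 0.01
Loss rate = 1% = 0.01
sqrt(loss) = sqrt(0.01) = 0.1
Throughput (bytes/s) = 1500 / (0.01 * 0.1) = 1500000.0000
Throughput (kbps) = 1500000.0000 * 8 / 1000 = 12000.000000 -> 12000.00 kbps (2 dp)

12000.00


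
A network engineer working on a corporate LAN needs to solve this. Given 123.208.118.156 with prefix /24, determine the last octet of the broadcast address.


Given: IP = 123.208.118.156, prefix = /24
Host bits = 32 - 24 = 8
Network last octet = 156 AND mask = 0
Host part size = 2^8 - 1 = 255
Broadcast last octet = 0 OR 255 = 255

255


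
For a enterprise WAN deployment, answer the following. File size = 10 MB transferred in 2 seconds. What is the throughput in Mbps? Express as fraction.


Given: file = 10 MB, time = 2 s
File in Mb = 10 * 8 = 80 Mb
Throughput = 80 / 2 Mbps
Throughput = 40 Mbps

40


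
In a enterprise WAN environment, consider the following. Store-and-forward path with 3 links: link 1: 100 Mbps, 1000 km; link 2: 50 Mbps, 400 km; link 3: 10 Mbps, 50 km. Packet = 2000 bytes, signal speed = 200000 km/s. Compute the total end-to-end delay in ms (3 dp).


Packet = 2000 bytes = 16000 bits. Store-and-forward: sum (t_trans + t_prop) per link.
Link 1: t_trans = 16000/(100*10^6) s = 0.1600 ms; t_prop = 1000/200000 s = 5.0000 ms; subtotal = 5.1600 ms
Link 2: t_trans = 16000/(50*10^6) s = 0.3200 ms; t_prop = 400/200000 s = 2.0000 ms; subtotal = 2.3200 ms
Link 3: t_trans = 16000/(10*10^6) s = 1.6000 ms; t_prop = 50/200000 s = 0.2500 ms; subtotal = 1.8500 ms
End-to-end = 5.1600 + 2.3200 + 1.8500 = 9.3300 ms -> 9.330 ms (3 dp)

9.330


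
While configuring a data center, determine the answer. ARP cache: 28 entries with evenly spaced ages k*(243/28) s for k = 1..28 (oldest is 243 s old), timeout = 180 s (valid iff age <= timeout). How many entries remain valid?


Ages are k * 243/28 s for k = 1..28 (spacing = 8.6786 s).
Entry k is valid iff k * 243/28 <= 180 iff k <= 28 * 180 / 243 = 20.7407
n_valid = floor(20.7407) = 20
(n_stale = 28 - 20 = 8)

20


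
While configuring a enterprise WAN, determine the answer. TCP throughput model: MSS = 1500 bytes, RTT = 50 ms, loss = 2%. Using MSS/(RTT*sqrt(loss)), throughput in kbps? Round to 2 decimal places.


Given: MSS = 1500 bytes, RTT = 50 ms, loss = 2%
RTT in seconds = 50 / 1000 = 0.05
Loss rate = 2% = 0.02
sqrt(loss) = sqrt(0.02) = 0.141421356237
Throughput (bytes/s) = 1500 / (0.05 * 0.141421356237) = 212132.0344
Throughput (kbps) = 212132.0344 * 8 / 1000 = 1697.056275 -> 1697.06 kbps (2 dp)

1697.06


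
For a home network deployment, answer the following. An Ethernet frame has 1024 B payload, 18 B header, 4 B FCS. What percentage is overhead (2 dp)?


Given: payload = 1024 B, header = 18 B, trailer = 4 B
Overhead bytes = header + trailer = 18 + 4 = 22
Total frame = payload + overhead = 1024 + 22 = 1046
Overhead % = 22 / 1046 * 100 = 2.1033% -> 2.10% (2 dp)

2.10


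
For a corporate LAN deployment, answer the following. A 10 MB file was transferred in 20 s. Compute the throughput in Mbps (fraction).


Given: file = 10 MB, time = 20 s
File in Mb = 10 * 8 = 80 Mb
Throughput = 80 / 20 Mbps
Throughput = 4 Mbps

4


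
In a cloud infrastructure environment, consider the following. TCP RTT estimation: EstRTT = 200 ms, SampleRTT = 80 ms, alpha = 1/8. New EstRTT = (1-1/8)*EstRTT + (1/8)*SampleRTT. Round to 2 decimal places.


Given: EstRTT = 200 ms, SampleRTT = 80 ms, alpha = 1/8
New EstRTT = (1 - alpha) * EstRTT + alpha * SampleRTT
(7/8) * 200 = 175
(1/8) * 80 = 10
New EstRTT = 175 + 10 = 185 ms -> 185.00 ms (2 dp)

185.00


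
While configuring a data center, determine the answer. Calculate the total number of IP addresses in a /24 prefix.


Given: CIDR prefix /24
Host bits = 32 - 24 = 8
Total addresses = 2^8 = 256

256


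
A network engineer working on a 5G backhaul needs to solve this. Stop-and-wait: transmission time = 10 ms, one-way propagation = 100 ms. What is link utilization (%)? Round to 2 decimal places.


Given: Ttrans = 10 ms, Tprop = 100 ms
RTT = 2 * Tprop = 2 * 100 = 200 ms
U = Ttrans / (Ttrans + RTT)
U = 10 / (10 + 200)
U = 10 / 210 = 0.047619
U% = 4.76%

4.76


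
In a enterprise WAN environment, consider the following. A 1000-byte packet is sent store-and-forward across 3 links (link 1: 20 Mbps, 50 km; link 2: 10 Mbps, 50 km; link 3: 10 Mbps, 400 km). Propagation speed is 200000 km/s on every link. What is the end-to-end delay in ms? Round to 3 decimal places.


Packet = 1000 bytes = 8000 bits. Store-and-forward: sum (t_trans + t_prop) per link.
Link 1: t_trans = 8000/(20*10^6) s = 0.4000 ms; t_prop = 50/200000 s = 0.2500 ms; subtotal = 0.6500 ms
Link 2: t_trans = 8000/(10*10^6) s = 0.8000 ms; t_prop = 50/200000 s = 0.2500 ms; subtotal = 1.0500 ms
Link 3: t_trans = 8000/(10*10^6) s = 0.8000 ms; t_prop = 400/200000 s = 2.0000 ms; subtotal = 2.8000 ms
End-to-end = 0.6500 + 1.0500 + 2.8000 = 4.5000 ms -> 4.500 ms (3 dp)

4.500


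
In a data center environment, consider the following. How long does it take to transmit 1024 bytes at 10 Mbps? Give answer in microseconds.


Given: packet = 1024 bytes, bandwidth = 10 Mbps
Packet in bits = 1024 * 8 = 8192 bits
Bandwidth = 10 * 10^6 = 10000000 bps
Time = 8192 / 10000000 seconds
Time in us = 8192 * 10^6 / 10000000 = 819.2

819.2


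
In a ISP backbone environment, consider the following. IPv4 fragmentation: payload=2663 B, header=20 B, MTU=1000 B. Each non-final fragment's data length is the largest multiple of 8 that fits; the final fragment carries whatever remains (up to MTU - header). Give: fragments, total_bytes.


Max data per non-final fragment = floor((MTU - header)/8)*8 = floor((1000 - 20)/8)*8 = floor(980/8)*8 = 976 B
Final fragment needs no 8-byte alignment: it can carry up to MTU - header = 980 B
Non-final fragments needed = ceil((payload - 980) / 976) = ceil(1683/976) = ceil(1.7244) = 2
Number of fragments = 2 + 1 = 3
Fragment sizes (data): 2 * 976 B + 711 B (last, 711 <= 980 OK)
Total bytes sent = payload + n_frags * header = 2663 + 3*20 = 2663 + 60 = 2723 B

3, 2723


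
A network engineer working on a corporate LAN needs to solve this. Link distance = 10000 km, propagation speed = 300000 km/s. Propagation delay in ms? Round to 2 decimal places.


Given: distance = 10000 km, speed = 300000 km/s
Delay = distance / speed = 10000 / 300000 seconds
Delay in ms = 10000 * 1000 / 300000
Delay = 33.3333 ms
Rounded to 2 dp = 33.33 ms

33.33


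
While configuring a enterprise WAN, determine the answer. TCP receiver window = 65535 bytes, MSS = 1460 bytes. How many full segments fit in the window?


Given: RWND = 65535 bytes, MSS = 1460 bytes
Full segments = floor(RWND / MSS)
Full segments = floor(65535 / 1460)
Full segments = floor(44.887) = 44

44


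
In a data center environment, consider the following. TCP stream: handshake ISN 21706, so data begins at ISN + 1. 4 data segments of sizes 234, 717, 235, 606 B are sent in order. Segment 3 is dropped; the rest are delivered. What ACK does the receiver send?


SYN uses sequence number 21706; first data byte = ISN + 1 = 21707.
Segment 1: SEQ = 21707, len = 234 B, covers [21707, 21940]
Segment 2: SEQ = 21941, len = 717 B, covers [21941, 22657]
Segment 3: SEQ = 22658, len = 235 B, covers [22658, 22892] [LOST]
Segment 4: SEQ = 22893, len = 606 B, covers [22893, 23498]
In-order data received: bytes [21707, 22657] (segments 1..2).
Segment 3 missing -> gap begins at byte 22658; later segments buffered out of order.
Cumulative ACK = next expected in-order byte = 21707 + 234 + 717 = 22658

22658


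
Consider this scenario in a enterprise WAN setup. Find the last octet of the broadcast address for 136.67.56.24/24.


Given: IP = 136.67.56.24, prefix = /24
Host bits = 32 - 24 = 8
Network last octet = 24 AND mask = 0
Host part size = 2^8 - 1 = 255
Broadcast last octet = 0 OR 255 = 255

255


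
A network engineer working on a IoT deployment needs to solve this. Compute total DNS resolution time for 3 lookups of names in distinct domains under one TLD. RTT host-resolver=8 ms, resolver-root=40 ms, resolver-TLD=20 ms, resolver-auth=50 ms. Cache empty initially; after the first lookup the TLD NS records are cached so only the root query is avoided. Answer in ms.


Lookup 1 (cold cache): local + root + TLD + auth = 8 + 40 + 20 + 50 = 118 ms
Lookups 2..3 (TLD NS cached -> skip root; new domain -> still ask TLD and auth): local + TLD + auth = 8 + 20 + 50 = 78 ms each
Remaining 2 lookups: 2 * 78 = 156 ms
Total = 118 + 156 = 274 ms

274


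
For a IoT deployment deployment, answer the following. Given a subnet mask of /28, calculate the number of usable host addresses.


Given: subnet mask /28
Host bits = 32 - 28 = 4
Total addresses = 2^4 = 16
Usable hosts = 16 - 2 (network + broadcast) = 14

14


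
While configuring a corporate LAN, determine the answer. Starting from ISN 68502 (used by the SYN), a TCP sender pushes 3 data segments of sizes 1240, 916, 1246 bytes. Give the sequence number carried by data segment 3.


The SYN occupies sequence number ISN = 68502, so the first data byte is ISN + 1 = 68503.
SEQ of data segment i = (ISN + 1) + sum of payload sizes of segments 1..i-1.
Segment 1: SEQ = 68503, payload = 1240 bytes
Segment 2: SEQ = 69743, payload = 916 bytes
Segment 3: SEQ = 70659, payload = 1246 bytes
SEQ of segment 3 = 68503 + 1240 + 916 = 70659

70659


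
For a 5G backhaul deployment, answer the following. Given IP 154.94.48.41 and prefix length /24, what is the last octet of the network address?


Given: IP = 154.94.48.41, prefix = /24
Subnet mask = 255.255.255.0
Last octet of IP: 41
Last octet of mask: 0
Network last octet = 41 AND 0 = 0

0
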